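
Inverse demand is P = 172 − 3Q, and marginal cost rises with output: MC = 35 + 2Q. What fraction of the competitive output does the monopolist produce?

A monopolist chooses Q where MR = MC. MR = 172 − 6Q; setting this equal to 35 + 2Q gives Q = 17.125 and P = 120.625.
Under competition P = MC: 172 − 3Q = 35 + 2Q ⇒ Q = 27.4, P = 89.8.
Ratio Q_m/Q_c = 17.125/27.4 = 0.625.

Q_m/Q_c = 0.625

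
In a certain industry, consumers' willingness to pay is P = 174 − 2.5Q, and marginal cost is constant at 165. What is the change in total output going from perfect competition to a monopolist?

Q falls by 1.8

Perfect competition: P = MC = 165, so 174 − 2.5Q = 165 and Q = 3.6.
Monopoly sets MR = MC: 174 − 5Q = 165 ⇒ Q = 1.8, P = 174 − 2.5·1.8 = 169.5.
Change in total output: 1.8 − 3.6 = −1.8.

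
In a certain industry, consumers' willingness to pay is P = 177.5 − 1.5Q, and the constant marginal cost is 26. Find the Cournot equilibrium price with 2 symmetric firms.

P = 76.5

With 2 symmetric Cournot firms, each firm's FOC gives 177.5 − 4.5q = 26, so q = 101/3, Q = 2·101/3 = 202/3, and P = 76.5.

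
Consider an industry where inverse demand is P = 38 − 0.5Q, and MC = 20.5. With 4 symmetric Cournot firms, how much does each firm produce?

q_i = 7

With 4 symmetric Cournot firms, each firm's FOC gives 38 − 2.5q = 20.5, so q = 7, Q = 4·7 = 28, and P = 24.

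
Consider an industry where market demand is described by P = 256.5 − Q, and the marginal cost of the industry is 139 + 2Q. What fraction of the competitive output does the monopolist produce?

The monopolist equates marginal revenue to marginal cost: 256.5 − 2Q = 139 + 2Q, so Q = 29.375. From demand, P = 227.125.
Under competition P = MC: 256.5 − Q = 139 + 2Q ⇒ Q = 235/6, P = 652/3.
Ratio Q_m/Q_c = 29.375/(235/6) = 0.75.

Q_m/Q_c = 0.75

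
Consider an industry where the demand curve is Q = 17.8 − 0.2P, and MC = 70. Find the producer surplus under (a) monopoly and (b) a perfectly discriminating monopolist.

Monopoly: PS = 18.05; Perfect PD: PS = 36.1

Inverting demand: P = 89 − 5Q.
Monopoly sets MR = MC: 89 − 10Q = 70 ⇒ Q = 1.9, P = 89 − 5·1.9 = 79.5.
PS = (79.5 − 70)·1.9 = 18.05.
A perfectly discriminating monopolist sells every unit with P(Q) ≥ MC(Q), so output equals the competitive quantity Q = 3.8. Each buyer pays their reservation price, so CS = 0 and the firm captures all surplus.
PS = ½·(89 − 70)·3.8 = 36.1.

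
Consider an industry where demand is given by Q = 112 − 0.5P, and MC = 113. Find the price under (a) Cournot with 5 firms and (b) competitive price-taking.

Inverting demand: P = 224 − 2Q.
Cournot with 5 identical firms: the symmetric best-response condition is 224 − 12q = 113. Each firm produces q = 9.25, total output Q = 46.25, price P = 131.5.
Under competition P = MC = 113, so Q = (224 − 113)/2 = 55.5.

Cournot: P = 131.5; Competition: P = 113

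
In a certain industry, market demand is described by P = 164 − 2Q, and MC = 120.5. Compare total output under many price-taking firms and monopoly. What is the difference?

Competitive firms price at marginal cost: P = 120.5, giving Q = 21.75.
The monopolist equates marginal revenue to marginal cost: 164 − 4Q = 120.5, so Q = 10.875. From demand, P = 142.25.
Change in total output: 10.875 − 21.75 = −10.875.

Total output falls by 10.875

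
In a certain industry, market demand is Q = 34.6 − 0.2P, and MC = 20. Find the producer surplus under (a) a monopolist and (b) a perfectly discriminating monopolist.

Inverting demand: P = 173 − 5Q.
The monopolist equates marginal revenue to marginal cost: 173 − 10Q = 20, so Q = 15.3. From demand, P = 96.5.
PS = (96.5 − 20)·15.3 = 1170.45.
Under first-degree price discrimination the firm charges each unit its demand price and produces up to where P = MC, i.e. Q = 30.6. Consumer surplus is zero; producer surplus equals total surplus.
PS = ½·(173 − 20)·30.6 = 2340.9.

Monopoly: PS = 1170.45; Perfect PD: PS = 2340.9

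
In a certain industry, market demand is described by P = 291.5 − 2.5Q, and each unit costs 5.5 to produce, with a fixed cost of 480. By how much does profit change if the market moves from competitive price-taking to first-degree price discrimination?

Perfect competition: P = MC = 5.5, so 291.5 − 2.5Q = 5.5 and Q = 114.4.
Profit = (5.5 − 5.5)·114.4 − 480 = −480.
Under first-degree price discrimination the firm charges each unit its demand price and produces up to where P = MC, i.e. Q = 114.4. Consumer surplus is zero; producer surplus equals total surplus.
PS equals the full surplus area, 16359.2. Profit = 16359.2 − 480 = 15879.2.
Change in profit: 15879.2 − −480 = 16359.2.

Profit rises by 16359.2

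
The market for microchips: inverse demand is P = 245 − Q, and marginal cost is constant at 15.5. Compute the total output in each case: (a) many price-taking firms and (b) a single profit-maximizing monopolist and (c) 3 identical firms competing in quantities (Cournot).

Competition: Q = 229.5; Monopoly: Q = 114.75; Cournot: Q = 172.125

Competitive firms price at marginal cost: P = 15.5, giving Q = 229.5.
Monopoly sets MR = MC: 245 − 2Q = 15.5 ⇒ Q = 114.75, P = 245 − 114.75 = 130.25.
In a 3-firm Cournot equilibrium, symmetry and the first-order condition give q = (245 − 15.5)/(4) = 57.375. So Q = 172.125 and P = 72.875.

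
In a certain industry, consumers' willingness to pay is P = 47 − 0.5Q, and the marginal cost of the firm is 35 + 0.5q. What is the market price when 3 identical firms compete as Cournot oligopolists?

P = 39.8

With 3 symmetric Cournot firms, each firm's FOC gives 47 − 2q = 35 + 0.5q, so q = 4.8, Q = 3·4.8 = 14.4, and P = 39.8.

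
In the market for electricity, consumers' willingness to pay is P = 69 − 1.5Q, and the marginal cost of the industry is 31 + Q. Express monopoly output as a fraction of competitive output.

Q_m/Q_c = 0.625

Monopoly sets MR = MC: 69 − 3Q = 31 + Q ⇒ Q = 9.5, P = 69 − 1.5·9.5 = 54.75.
Competitive equilibrium sets price equal to marginal cost: 69 − 1.5Q = 31 + Q, so Q = 15.2 and P = 46.2.
Ratio Q_m/Q_c = 9.5/15.2 = 0.625.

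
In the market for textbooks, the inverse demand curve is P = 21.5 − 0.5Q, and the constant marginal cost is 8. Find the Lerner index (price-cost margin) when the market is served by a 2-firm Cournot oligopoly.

Cournot with 2 identical firms: the symmetric best-response condition is 21.5 − 1.5q = 8. Each firm produces q = 9, total output Q = 18, price P = 12.5.
Lerner index = (P − MC)/P = (12.5 − 8)/12.5 = 0.36.

Lerner index = 0.36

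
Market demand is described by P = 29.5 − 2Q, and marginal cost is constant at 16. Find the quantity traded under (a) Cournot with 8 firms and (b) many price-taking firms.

Cournot with 8 identical firms: the symmetric best-response condition is 29.5 − 18q = 16. Each firm produces q = 0.75, total output Q = 6, price P = 17.5.
Competitive firms price at marginal cost: P = 16, giving Q = 6.75.

Cournot: Q = 6; Competition: Q = 6.75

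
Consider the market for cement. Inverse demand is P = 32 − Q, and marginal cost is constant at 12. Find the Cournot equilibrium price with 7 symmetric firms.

P = 14.5

With 7 symmetric Cournot firms, each firm's FOC gives 32 − 8q = 12, so q = 2.5, Q = 7·2.5 = 17.5, and P = 14.5.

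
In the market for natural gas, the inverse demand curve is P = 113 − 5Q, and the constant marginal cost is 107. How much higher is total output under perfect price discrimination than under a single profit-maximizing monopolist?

Total output rises by 0.6

Monopoly sets MR = MC: 113 − 10Q = 107 ⇒ Q = 0.6, P = 113 − 5·0.6 = 110.
With perfect price discrimination, output is the efficient level Q = 1.2 (where demand meets MC), but every buyer pays their willingness to pay: CS = 0 and PS = total surplus.
Change in total output: 1.2 − 0.6 = 0.6.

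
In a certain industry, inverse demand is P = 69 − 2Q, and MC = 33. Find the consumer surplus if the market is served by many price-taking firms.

CS = 324

Perfect competition: P = MC = 33, so 69 − 2Q = 33 and Q = 18.
CS = ½·(69 − 33)·18 = 324.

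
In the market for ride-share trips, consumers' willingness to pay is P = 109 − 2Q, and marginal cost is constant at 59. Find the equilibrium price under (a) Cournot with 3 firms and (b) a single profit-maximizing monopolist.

Cournot with 3 identical firms: the symmetric best-response condition is 109 − 8q = 59. Each firm produces q = 6.25, total output Q = 18.75, price P = 71.5.
Monopoly sets MR = MC: 109 − 4Q = 59 ⇒ Q = 12.5, P = 109 − 2·12.5 = 84.

Cournot: P = 71.5; Monopoly: P = 84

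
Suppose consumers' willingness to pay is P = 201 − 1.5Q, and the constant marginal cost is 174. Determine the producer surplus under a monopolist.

The monopolist equates marginal revenue to marginal cost: 201 − 3Q = 174, so Q = 9. From demand, P = 187.5.
PS = (187.5 − 174)·9 = 121.5.

PS = 121.5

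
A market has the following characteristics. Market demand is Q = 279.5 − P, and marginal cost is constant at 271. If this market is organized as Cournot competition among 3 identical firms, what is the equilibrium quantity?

Inverting demand: P = 279.5 − Q.
In a 3-firm Cournot equilibrium, symmetry and the first-order condition give q = (279.5 − 271)/(4) = 2.125. So Q = 6.375 and P = 273.125.

Q = 6.375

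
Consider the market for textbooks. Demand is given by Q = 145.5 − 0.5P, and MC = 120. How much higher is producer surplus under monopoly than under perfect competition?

Producer surplus rises by 3655.125

Inverting demand: P = 291 − 2Q.
Perfect competition: P = MC = 120, so 291 − 2Q = 120 and Q = 85.5.
PS = (120 − 120)·85.5 = 0.
The monopolist equates marginal revenue to marginal cost: 291 − 4Q = 120, so Q = 42.75. From demand, P = 205.5.
PS = (205.5 − 120)·42.75 = 3655.125.
Change in producer surplus: 3655.125 − 0 = 3655.125.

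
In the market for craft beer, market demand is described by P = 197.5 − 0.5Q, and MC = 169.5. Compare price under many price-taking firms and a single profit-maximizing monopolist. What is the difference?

Competitive firms price at marginal cost: P = 169.5, giving Q = 56.
The monopolist equates marginal revenue to marginal cost: 197.5 − Q = 169.5, so Q = 28. From demand, P = 183.5.
Change in price: 183.5 − 169.5 = 14.

P rises by 14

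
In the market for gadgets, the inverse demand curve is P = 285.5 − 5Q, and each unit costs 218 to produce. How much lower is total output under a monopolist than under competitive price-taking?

Total output falls by 6.75

Perfect competition: P = MC = 218, so 285.5 − 5Q = 218 and Q = 13.5.
A monopolist chooses Q where MR = MC. MR = 285.5 − 10Q; setting this equal to 218 gives Q = 6.75 and P = 251.75.
Change in total output: 6.75 − 13.5 = −6.75.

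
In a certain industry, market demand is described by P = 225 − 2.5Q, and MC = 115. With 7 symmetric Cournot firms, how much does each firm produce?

Cournot with 7 identical firms: the symmetric best-response condition is 225 − 20q = 115. Each firm produces q = 5.5, total output Q = 38.5, price P = 128.75.

q_i = 5.5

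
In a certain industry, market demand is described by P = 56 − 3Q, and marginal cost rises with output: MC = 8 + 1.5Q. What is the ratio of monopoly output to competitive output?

Q_m/Q_c = 0.6

Monopoly sets MR = MC: 56 − 6Q = 8 + 1.5Q ⇒ Q = 6.4, P = 56 − 3·6.4 = 36.8.
Under competition P = MC: 56 − 3Q = 8 + 1.5Q ⇒ Q = 32/3, P = 24.
Ratio Q_m/Q_c = 6.4/(32/3) = 0.6.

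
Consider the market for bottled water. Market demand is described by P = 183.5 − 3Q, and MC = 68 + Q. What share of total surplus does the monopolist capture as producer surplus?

PS/TS = 0.7

A monopolist chooses Q where MR = MC. MR = 183.5 − 6Q; setting this equal to 68 + Q gives Q = 16.5 and P = 134.
CS = ½·(183.5 − 134)·16.5 = 408.375.
PS = P·Q − VC(Q) = 134·16.5 − (68·16.5 + ½·1·16.5²) = 952.875.
Share captured = PS/TS = 952.875/1361.25 = 0.7.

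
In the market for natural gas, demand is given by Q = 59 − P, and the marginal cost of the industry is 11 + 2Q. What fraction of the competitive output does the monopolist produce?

Inverting demand: P = 59 − Q.
Monopoly sets MR = MC: 59 − 2Q = 11 + 2Q ⇒ Q = 12, P = 59 − 12 = 47.
Competitive equilibrium sets price equal to marginal cost: 59 − Q = 11 + 2Q, so Q = 16 and P = 43.
Ratio Q_m/Q_c = 12/16 = 0.75.

Q_m/Q_c = 0.75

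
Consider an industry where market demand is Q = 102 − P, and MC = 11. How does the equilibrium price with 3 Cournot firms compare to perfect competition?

Cournot: P = 33.75; Competition: P = 11

Inverting demand: P = 102 − Q.
With 3 symmetric Cournot firms, each firm's FOC gives 102 − 4q = 11, so q = 22.75, Q = 3·22.75 = 68.25, and P = 33.75.
Perfect competition: P = MC = 11, so 102 − Q = 11 and Q = 91.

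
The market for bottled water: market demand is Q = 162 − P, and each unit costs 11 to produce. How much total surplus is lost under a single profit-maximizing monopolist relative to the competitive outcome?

DWL = 2850.125

Inverting demand: P = 162 − Q.
Competitive firms price at marginal cost: P = 11, giving Q = 151.
The monopolist equates marginal revenue to marginal cost: 162 − 2Q = 11, so Q = 75.5. From demand, P = 86.5.
DWL is the triangle between Q = 75.5 and Q = 151: ½·(151 − 75.5)·(86.5 − 11) = 2850.125.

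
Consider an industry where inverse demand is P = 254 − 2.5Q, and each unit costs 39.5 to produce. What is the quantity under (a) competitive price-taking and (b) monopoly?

Competitive firms price at marginal cost: P = 39.5, giving Q = 85.8.
Monopoly sets MR = MC: 254 − 5Q = 39.5 ⇒ Q = 42.9, P = 254 − 2.5·42.9 = 146.75.

Competition: Q = 85.8; Monopoly: Q = 42.9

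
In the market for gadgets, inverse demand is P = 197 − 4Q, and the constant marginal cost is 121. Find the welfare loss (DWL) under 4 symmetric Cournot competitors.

Under competition P = MC = 121, so Q = (197 − 121)/4 = 19.
Cournot with 4 identical firms: the symmetric best-response condition is 197 − 20q = 121. Each firm produces q = 3.8, total output Q = 15.2, price P = 136.2.
DWL is the triangle between Q = 15.2 and Q = 19: ½·(19 − 15.2)·(136.2 − 121) = 28.88.

DWL = 28.88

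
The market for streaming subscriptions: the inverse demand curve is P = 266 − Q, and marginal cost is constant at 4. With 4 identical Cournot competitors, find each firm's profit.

With 4 symmetric Cournot firms, each firm's FOC gives 266 − 5q = 4, so q = 52.4, Q = 4·52.4 = 209.6, and P = 56.4.
Each firm's profit = (56.4 − 4)·52.4 = 2745.76.

π_i = 2745.76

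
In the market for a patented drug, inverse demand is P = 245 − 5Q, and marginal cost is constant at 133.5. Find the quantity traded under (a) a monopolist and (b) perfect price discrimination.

Monopoly sets MR = MC: 245 − 10Q = 133.5 ⇒ Q = 11.15, P = 245 − 5·11.15 = 189.25.
Under first-degree price discrimination the firm charges each unit its demand price and produces up to where P = MC, i.e. Q = 22.3. Consumer surplus is zero; producer surplus equals total surplus.

Monopoly: Q = 11.15; Perfect PD: Q = 22.3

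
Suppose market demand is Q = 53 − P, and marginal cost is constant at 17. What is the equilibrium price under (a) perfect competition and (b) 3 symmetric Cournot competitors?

Inverting demand: P = 53 − Q.
Under competition P = MC = 17, so Q = (53 − 17)/1 = 36.
In a 3-firm Cournot equilibrium, symmetry and the first-order condition give q = (53 − 17)/(4) = 9. So Q = 27 and P = 26.

Competition: P = 17; Cournot: P = 26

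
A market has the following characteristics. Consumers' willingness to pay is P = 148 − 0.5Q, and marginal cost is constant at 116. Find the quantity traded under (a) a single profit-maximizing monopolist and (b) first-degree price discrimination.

Monopoly sets MR = MC: 148 − Q = 116 ⇒ Q = 32, P = 148 − 0.5·32 = 132.
A perfectly discriminating monopolist sells every unit with P(Q) ≥ MC(Q), so output equals the competitive quantity Q = 64. Each buyer pays their reservation price, so CS = 0 and the firm captures all surplus.

Monopoly: Q = 32; Perfect PD: Q = 64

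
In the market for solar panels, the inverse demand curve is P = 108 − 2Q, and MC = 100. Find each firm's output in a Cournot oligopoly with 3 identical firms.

Cournot with 3 identical firms: the symmetric best-response condition is 108 − 8q = 100. Each firm produces q = 1, total output Q = 3, price P = 102.

q_i = 1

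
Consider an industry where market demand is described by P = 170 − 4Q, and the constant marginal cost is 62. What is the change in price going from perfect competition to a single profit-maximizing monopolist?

Perfect competition: P = MC = 62, so 170 − 4Q = 62 and Q = 27.
The monopolist equates marginal revenue to marginal cost: 170 − 8Q = 62, so Q = 13.5. From demand, P = 116.
Change in price: 116 − 62 = 54.

Price rises by 54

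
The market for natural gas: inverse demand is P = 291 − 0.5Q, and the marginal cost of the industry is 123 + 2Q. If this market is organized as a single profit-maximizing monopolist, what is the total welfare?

The monopolist equates marginal revenue to marginal cost: 291 − Q = 123 + 2Q, so Q = 56. From demand, P = 263.
CS = ½·(291 − 263)·56 = 784; PS = (263·56 − 123·56 − ½·2·56²) = 4704; TS = 5488.

TS = 5488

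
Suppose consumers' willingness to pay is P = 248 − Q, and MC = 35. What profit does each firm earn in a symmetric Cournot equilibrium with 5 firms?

With 5 symmetric Cournot firms, each firm's FOC gives 248 − 6q = 35, so q = 35.5, Q = 5·35.5 = 177.5, and P = 70.5.
Each firm's profit = (70.5 − 35)·35.5 = 1260.25.

π_i = 1260.25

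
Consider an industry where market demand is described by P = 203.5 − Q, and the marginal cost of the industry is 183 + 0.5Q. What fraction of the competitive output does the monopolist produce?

Q_m/Q_c = 0.6

The monopolist equates marginal revenue to marginal cost: 203.5 − 2Q = 183 + 0.5Q, so Q = 8.2. From demand, P = 195.3.
Under competition P = MC: 203.5 − Q = 183 + 0.5Q ⇒ Q = 41/3, P = 1139/6.
Ratio Q_m/Q_c = 8.2/(41/3) = 0.6.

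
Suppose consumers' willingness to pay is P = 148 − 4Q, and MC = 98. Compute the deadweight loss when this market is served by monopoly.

Under competition P = MC = 98, so Q = (148 − 98)/4 = 12.5.
A monopolist chooses Q where MR = MC. MR = 148 − 8Q; setting this equal to 98 gives Q = 6.25 and P = 123.
DWL is the triangle between Q = 6.25 and Q = 12.5: ½·(12.5 − 6.25)·(123 − 98) = 78.125.

DWL = 78.125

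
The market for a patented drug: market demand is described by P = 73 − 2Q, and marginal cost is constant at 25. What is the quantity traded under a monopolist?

The monopolist equates marginal revenue to marginal cost: 73 − 4Q = 25, so Q = 12. From demand, P = 49.

Q = 12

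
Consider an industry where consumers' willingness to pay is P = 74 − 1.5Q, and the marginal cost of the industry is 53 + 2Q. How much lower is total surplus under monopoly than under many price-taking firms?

TS falls by 5.67

Competitive equilibrium sets price equal to marginal cost: 74 − 1.5Q = 53 + 2Q, so Q = 6 and P = 65.
CS = ½·(74 − 65)·6 = 27; PS = (65·6 − 53·6 − ½·2·6²) = 36; TS = 63.
Monopoly sets MR = MC: 74 − 3Q = 53 + 2Q ⇒ Q = 4.2, P = 74 − 1.5·4.2 = 67.7.
CS = ½·(74 − 67.7)·4.2 = 13.23; PS = (67.7·4.2 − 53·4.2 − ½·2·4.2²) = 44.1; TS = 57.33.
Change in total surplus: 57.33 − 63 = −5.67.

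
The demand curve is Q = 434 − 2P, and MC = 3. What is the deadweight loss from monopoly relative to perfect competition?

DWL = 11449

Inverting demand: P = 217 − 0.5Q.
Perfect competition: P = MC = 3, so 217 − 0.5Q = 3 and Q = 428.
Monopoly sets MR = MC: 217 − Q = 3 ⇒ Q = 214, P = 217 − 0.5·214 = 110.
DWL is the triangle between Q = 214 and Q = 428: ½·(428 − 214)·(110 − 3) = 11449.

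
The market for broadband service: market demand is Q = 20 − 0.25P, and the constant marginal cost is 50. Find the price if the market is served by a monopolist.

P = 65

Inverting demand: P = 80 − 4Q.
Monopoly sets MR = MC: 80 − 8Q = 50 ⇒ Q = 3.75, P = 80 − 4·3.75 = 65.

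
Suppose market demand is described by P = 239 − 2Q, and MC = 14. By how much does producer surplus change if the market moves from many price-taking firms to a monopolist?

PS rises by 6328.125

Competitive firms price at marginal cost: P = 14, giving Q = 112.5.
PS = (14 − 14)·112.5 = 0.
A monopolist chooses Q where MR = MC. MR = 239 − 4Q; setting this equal to 14 gives Q = 56.25 and P = 126.5.
PS = (126.5 − 14)·56.25 = 6328.125.
Change in producer surplus: 6328.125 − 0 = 6328.125.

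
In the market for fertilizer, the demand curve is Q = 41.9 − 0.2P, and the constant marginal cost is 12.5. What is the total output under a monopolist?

Q = 19.7

Inverting demand: P = 209.5 − 5Q.
Monopoly sets MR = MC: 209.5 − 10Q = 12.5 ⇒ Q = 19.7, P = 209.5 − 5·19.7 = 111.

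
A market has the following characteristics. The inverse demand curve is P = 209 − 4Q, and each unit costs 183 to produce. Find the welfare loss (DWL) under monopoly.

Competitive firms price at marginal cost: P = 183, giving Q = 6.5.
Monopoly sets MR = MC: 209 − 8Q = 183 ⇒ Q = 3.25, P = 209 − 4·3.25 = 196.
DWL is the triangle between Q = 3.25 and Q = 6.5: ½·(6.5 − 3.25)·(196 − 183) = 21.125.

DWL = 21.125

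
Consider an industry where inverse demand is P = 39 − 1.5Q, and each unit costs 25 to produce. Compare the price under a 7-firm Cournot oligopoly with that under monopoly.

With 7 symmetric Cournot firms, each firm's FOC gives 39 − 12q = 25, so q = 7/6, Q = 7·7/6 = 49/6, and P = 26.75.
The monopolist equates marginal revenue to marginal cost: 39 − 3Q = 25, so Q = 14/3. From demand, P = 32.

Cournot: P = 26.75; Monopoly: P = 32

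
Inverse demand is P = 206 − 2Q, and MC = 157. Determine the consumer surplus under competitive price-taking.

Competitive firms price at marginal cost: P = 157, giving Q = 24.5.
CS = ½·(206 − 157)·24.5 = 600.25.

CS = 600.25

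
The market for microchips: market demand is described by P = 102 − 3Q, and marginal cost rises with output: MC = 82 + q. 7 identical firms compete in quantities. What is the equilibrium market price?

P = 85.2

Cournot with 7 identical firms: the symmetric best-response condition is 102 − 24q = 82 + q. Each firm produces q = 0.8, total output Q = 5.6, price P = 85.2.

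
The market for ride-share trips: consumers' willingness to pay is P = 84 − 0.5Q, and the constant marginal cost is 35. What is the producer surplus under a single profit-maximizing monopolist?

The monopolist equates marginal revenue to marginal cost: 84 − Q = 35, so Q = 49. From demand, P = 59.5.
PS = (59.5 − 35)·49 = 1200.5.

PS = 1200.5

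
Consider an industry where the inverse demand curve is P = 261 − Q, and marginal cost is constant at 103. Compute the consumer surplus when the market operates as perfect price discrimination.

Under first-degree price discrimination the firm charges each unit its demand price and produces up to where P = MC, i.e. Q = 158. Consumer surplus is zero; producer surplus equals total surplus.
CS = 0.

CS = 0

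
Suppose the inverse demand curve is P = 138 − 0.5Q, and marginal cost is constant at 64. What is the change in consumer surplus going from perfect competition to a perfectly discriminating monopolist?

Consumer surplus falls by 5476

Under competition P = MC = 64, so Q = (138 − 64)/0.5 = 148.
CS = ½·(138 − 64)·148 = 5476.
With perfect price discrimination, output is the efficient level Q = 148 (where demand meets MC), but every buyer pays their willingness to pay: CS = 0 and PS = total surplus.
CS = 0.
Change in consumer surplus: 0 − 5476 = −5476.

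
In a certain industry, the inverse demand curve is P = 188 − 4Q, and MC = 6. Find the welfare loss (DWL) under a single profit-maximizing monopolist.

Competitive firms price at marginal cost: P = 6, giving Q = 45.5.
The monopolist equates marginal revenue to marginal cost: 188 − 8Q = 6, so Q = 22.75. From demand, P = 97.
DWL is the triangle between Q = 22.75 and Q = 45.5: ½·(45.5 − 22.75)·(97 − 6) = 1035.125.

DWL = 1035.125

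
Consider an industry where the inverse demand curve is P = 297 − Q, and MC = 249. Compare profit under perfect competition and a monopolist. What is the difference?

π rises by 576

Competitive firms price at marginal cost: P = 249, giving Q = 48.
Profit = (249 − 249)·48 = 0.
A monopolist chooses Q where MR = MC. MR = 297 − 2Q; setting this equal to 249 gives Q = 24 and P = 273.
Profit = (273 − 249)·24 = 576.
Change in profit: 576 − 0 = 576.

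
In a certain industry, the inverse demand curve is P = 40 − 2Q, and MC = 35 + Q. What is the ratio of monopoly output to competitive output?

Q_m/Q_c = 0.6

A monopolist chooses Q where MR = MC. MR = 40 − 4Q; setting this equal to 35 + Q gives Q = 1 and P = 38.
Competitive equilibrium sets price equal to marginal cost: 40 − 2Q = 35 + Q, so Q = 5/3 and P = 110/3.
Ratio Q_m/Q_c = 1/(5/3) = 0.6.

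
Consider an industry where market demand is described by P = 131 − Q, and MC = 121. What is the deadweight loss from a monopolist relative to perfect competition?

Perfect competition: P = MC = 121, so 131 − Q = 121 and Q = 10.
A monopolist chooses Q where MR = MC. MR = 131 − 2Q; setting this equal to 121 gives Q = 5 and P = 126.
DWL is the triangle between Q = 5 and Q = 10: ½·(10 − 5)·(126 − 121) = 12.5.

DWL = 12.5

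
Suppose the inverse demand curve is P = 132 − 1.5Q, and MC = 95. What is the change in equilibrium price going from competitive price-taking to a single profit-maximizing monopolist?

P rises by 18.5

Under competition P = MC = 95, so Q = (132 − 95)/1.5 = 74/3.
Monopoly sets MR = MC: 132 − 3Q = 95 ⇒ Q = 37/3, P = 132 − 1.5·37/3 = 113.5.
Change in equilibrium price: 113.5 − 95 = 18.5.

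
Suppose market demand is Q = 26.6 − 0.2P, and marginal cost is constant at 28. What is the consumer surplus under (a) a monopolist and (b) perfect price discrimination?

Inverting demand: P = 133 − 5Q.
The monopolist equates marginal revenue to marginal cost: 133 − 10Q = 28, so Q = 10.5. From demand, P = 80.5.
CS = ½·(133 − 80.5)·10.5 = 275.625.
With perfect price discrimination, output is the efficient level Q = 21 (where demand meets MC), but every buyer pays their willingness to pay: CS = 0 and PS = total surplus.
CS = 0.

Monopoly: CS = 275.625; Perfect PD: CS = 0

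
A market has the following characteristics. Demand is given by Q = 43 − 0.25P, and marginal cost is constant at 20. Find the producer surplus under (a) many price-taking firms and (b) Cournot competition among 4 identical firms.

Competition: PS = 0; Cournot: PS = 924.16

Inverting demand: P = 172 − 4Q.
Perfect competition: P = MC = 20, so 172 − 4Q = 20 and Q = 38.
PS = (20 − 20)·38 = 0.
In a 4-firm Cournot equilibrium, symmetry and the first-order condition give q = (172 − 20)/(20) = 7.6. So Q = 30.4 and P = 50.4.
PS = (50.4 − 20)·30.4 = 924.16.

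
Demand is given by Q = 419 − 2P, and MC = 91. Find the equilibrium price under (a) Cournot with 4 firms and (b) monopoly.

Cournot: P = 114.7; Monopoly: P = 150.25

Inverting demand: P = 209.5 − 0.5Q.
Cournot with 4 identical firms: the symmetric best-response condition is 209.5 − 2.5q = 91. Each firm produces q = 47.4, total output Q = 189.6, price P = 114.7.
A monopolist chooses Q where MR = MC. MR = 209.5 − Q; setting this equal to 91 gives Q = 118.5 and P = 150.25.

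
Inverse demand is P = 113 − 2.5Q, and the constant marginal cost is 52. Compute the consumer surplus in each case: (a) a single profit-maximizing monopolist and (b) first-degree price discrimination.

Monopoly: CS = 186.05; Perfect PD: CS = 0

A monopolist chooses Q where MR = MC. MR = 113 − 5Q; setting this equal to 52 gives Q = 12.2 and P = 82.5.
CS = ½·(113 − 82.5)·12.2 = 186.05.
A perfectly discriminating monopolist sells every unit with P(Q) ≥ MC(Q), so output equals the competitive quantity Q = 24.4. Each buyer pays their reservation price, so CS = 0 and the firm captures all surplus.
CS = 0.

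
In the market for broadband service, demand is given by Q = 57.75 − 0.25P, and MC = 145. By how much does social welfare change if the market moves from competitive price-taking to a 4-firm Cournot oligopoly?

TS falls by 36.98

Inverting demand: P = 231 − 4Q.
Competitive firms price at marginal cost: P = 145, giving Q = 21.5.
CS = ½·(231 − 145)·21.5 = 924.5; PS = (145 − 145)·21.5 = 0; TS = 924.5.
With 4 symmetric Cournot firms, each firm's FOC gives 231 − 20q = 145, so q = 4.3, Q = 4·4.3 = 17.2, and P = 162.2.
CS = ½·(231 − 162.2)·17.2 = 591.68; PS = (162.2 − 145)·17.2 = 295.84; TS = 887.52.
Change in social welfare: 887.52 − 924.5 = −36.98.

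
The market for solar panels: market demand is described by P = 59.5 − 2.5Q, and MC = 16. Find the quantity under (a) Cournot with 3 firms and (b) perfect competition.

Cournot: Q = 13.05; Competition: Q = 17.4

With 3 symmetric Cournot firms, each firm's FOC gives 59.5 − 10q = 16, so q = 4.35, Q = 3·4.35 = 13.05, and P = 26.875.
Perfect competition: P = MC = 16, so 59.5 − 2.5Q = 16 and Q = 17.4.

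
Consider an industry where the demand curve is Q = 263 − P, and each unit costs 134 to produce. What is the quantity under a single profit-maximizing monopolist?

Inverting demand: P = 263 − Q.
The monopolist equates marginal revenue to marginal cost: 263 − 2Q = 134, so Q = 64.5. From demand, P = 198.5.

Q = 64.5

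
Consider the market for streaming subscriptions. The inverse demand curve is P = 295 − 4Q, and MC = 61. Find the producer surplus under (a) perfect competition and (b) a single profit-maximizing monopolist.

Competitive firms price at marginal cost: P = 61, giving Q = 58.5.
PS = (61 − 61)·58.5 = 0.
The monopolist equates marginal revenue to marginal cost: 295 − 8Q = 61, so Q = 29.25. From demand, P = 178.
PS = (178 − 61)·29.25 = 3422.25.

Competition: PS = 0; Monopoly: PS = 3422.25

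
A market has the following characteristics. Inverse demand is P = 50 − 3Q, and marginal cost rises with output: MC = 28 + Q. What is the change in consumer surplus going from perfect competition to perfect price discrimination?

Consumer surplus falls by 45.375

Under competition P = MC: 50 − 3Q = 28 + Q ⇒ Q = 5.5, P = 33.5.
CS = ½·(50 − 33.5)·5.5 = 45.375.
A perfectly discriminating monopolist sells every unit with P(Q) ≥ MC(Q), so output equals the competitive quantity Q = 5.5. Each buyer pays their reservation price, so CS = 0 and the firm captures all surplus.
CS = 0.
Change in consumer surplus: 0 − 45.375 = −45.375.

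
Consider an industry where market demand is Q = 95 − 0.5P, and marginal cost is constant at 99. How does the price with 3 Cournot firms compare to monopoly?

Inverting demand: P = 190 − 2Q.
Cournot with 3 identical firms: the symmetric best-response condition is 190 − 8q = 99. Each firm produces q = 11.375, total output Q = 34.125, price P = 121.75.
A monopolist chooses Q where MR = MC. MR = 190 − 4Q; setting this equal to 99 gives Q = 22.75 and P = 144.5.

Cournot: P = 121.75; Monopoly: P = 144.5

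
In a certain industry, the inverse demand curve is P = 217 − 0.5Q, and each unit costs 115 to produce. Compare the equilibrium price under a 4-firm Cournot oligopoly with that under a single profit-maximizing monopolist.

Cournot: P = 135.4; Monopoly: P = 166

Cournot with 4 identical firms: the symmetric best-response condition is 217 − 2.5q = 115. Each firm produces q = 40.8, total output Q = 163.2, price P = 135.4.
A monopolist chooses Q where MR = MC. MR = 217 − Q; setting this equal to 115 gives Q = 102 and P = 166.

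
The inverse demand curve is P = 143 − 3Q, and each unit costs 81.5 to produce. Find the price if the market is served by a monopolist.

P = 112.25

The monopolist equates marginal revenue to marginal cost: 143 − 6Q = 81.5, so Q = 10.25. From demand, P = 112.25.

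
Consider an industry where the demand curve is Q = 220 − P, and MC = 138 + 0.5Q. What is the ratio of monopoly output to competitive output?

Inverting demand: P = 220 − Q.
A monopolist chooses Q where MR = MC. MR = 220 − 2Q; setting this equal to 138 + 0.5Q gives Q = 32.8 and P = 187.2.
Under competition P = MC: 220 − Q = 138 + 0.5Q ⇒ Q = 164/3, P = 496/3.
Ratio Q_m/Q_c = 32.8/(164/3) = 0.6.

Q_m/Q_c = 0.6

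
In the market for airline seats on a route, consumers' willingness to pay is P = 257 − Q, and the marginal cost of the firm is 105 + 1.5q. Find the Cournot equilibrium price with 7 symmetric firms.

Cournot with 7 identical firms: the symmetric best-response condition is 257 − 8q = 105 + 1.5q. Each firm produces q = 16, total output Q = 112, price P = 145.

P = 145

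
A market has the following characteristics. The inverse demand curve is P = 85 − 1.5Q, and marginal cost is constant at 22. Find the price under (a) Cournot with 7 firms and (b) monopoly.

With 7 symmetric Cournot firms, each firm's FOC gives 85 − 12q = 22, so q = 5.25, Q = 7·5.25 = 36.75, and P = 29.875.
A monopolist chooses Q where MR = MC. MR = 85 − 3Q; setting this equal to 22 gives Q = 21 and P = 53.5.

Cournot: P = 29.875; Monopoly: P = 53.5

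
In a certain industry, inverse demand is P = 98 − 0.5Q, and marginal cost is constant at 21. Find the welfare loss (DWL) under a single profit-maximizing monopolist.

Under competition P = MC = 21, so Q = (98 − 21)/0.5 = 154.
Monopoly sets MR = MC: 98 − Q = 21 ⇒ Q = 77, P = 98 − 0.5·77 = 59.5.
DWL is the triangle between Q = 77 and Q = 154: ½·(154 − 77)·(59.5 − 21) = 1482.25.

DWL = 1482.25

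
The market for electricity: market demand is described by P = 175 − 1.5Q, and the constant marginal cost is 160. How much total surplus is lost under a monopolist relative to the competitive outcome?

DWL = 18.75

Perfect competition: P = MC = 160, so 175 − 1.5Q = 160 and Q = 10.
Monopoly sets MR = MC: 175 − 3Q = 160 ⇒ Q = 5, P = 175 − 1.5·5 = 167.5.
DWL is the triangle between Q = 5 and Q = 10: ½·(10 − 5)·(167.5 − 160) = 18.75.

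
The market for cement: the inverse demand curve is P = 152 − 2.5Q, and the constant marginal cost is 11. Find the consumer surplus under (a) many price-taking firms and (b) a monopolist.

Competition: CS = 3976.2; Monopoly: CS = 994.05

Under competition P = MC = 11, so Q = (152 − 11)/2.5 = 56.4.
CS = ½·(152 − 11)·56.4 = 3976.2.
A monopolist chooses Q where MR = MC. MR = 152 − 5Q; setting this equal to 11 gives Q = 28.2 and P = 81.5.
CS = ½·(152 − 81.5)·28.2 = 994.05.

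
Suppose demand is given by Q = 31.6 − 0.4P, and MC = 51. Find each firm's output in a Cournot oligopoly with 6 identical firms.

q_i = 1.6

Inverting demand: P = 79 − 2.5Q.
In a 6-firm Cournot equilibrium, symmetry and the first-order condition give q = (79 − 51)/(17.5) = 1.6. So Q = 9.6 and P = 55.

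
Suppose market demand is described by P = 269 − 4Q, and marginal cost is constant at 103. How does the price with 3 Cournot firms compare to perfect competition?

Cournot: P = 144.5; Competition: P = 103

In a 3-firm Cournot equilibrium, symmetry and the first-order condition give q = (269 − 103)/(16) = 10.375. So Q = 31.125 and P = 144.5.
Under competition P = MC = 103, so Q = (269 − 103)/4 = 41.5.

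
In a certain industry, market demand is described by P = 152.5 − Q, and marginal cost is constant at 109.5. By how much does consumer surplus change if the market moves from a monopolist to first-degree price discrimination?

Consumer surplus falls by 231.125

The monopolist equates marginal revenue to marginal cost: 152.5 − 2Q = 109.5, so Q = 21.5. From demand, P = 131.
CS = ½·(152.5 − 131)·21.5 = 231.125.
A perfectly discriminating monopolist sells every unit with P(Q) ≥ MC(Q), so output equals the competitive quantity Q = 43. Each buyer pays their reservation price, so CS = 0 and the firm captures all surplus.
CS = 0.
Change in consumer surplus: 0 − 231.125 = −231.125.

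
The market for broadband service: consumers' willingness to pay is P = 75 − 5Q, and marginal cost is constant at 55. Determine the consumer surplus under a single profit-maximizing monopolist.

CS = 10

A monopolist chooses Q where MR = MC. MR = 75 − 10Q; setting this equal to 55 gives Q = 2 and P = 65.
CS = ½·(75 − 65)·2 = 10.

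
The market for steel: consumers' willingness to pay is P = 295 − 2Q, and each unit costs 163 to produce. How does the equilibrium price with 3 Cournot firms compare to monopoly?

Cournot: P = 196; Monopoly: P = 229

With 3 symmetric Cournot firms, each firm's FOC gives 295 − 8q = 163, so q = 16.5, Q = 3·16.5 = 49.5, and P = 196.
Monopoly sets MR = MC: 295 − 4Q = 163 ⇒ Q = 33, P = 295 − 2·33 = 229.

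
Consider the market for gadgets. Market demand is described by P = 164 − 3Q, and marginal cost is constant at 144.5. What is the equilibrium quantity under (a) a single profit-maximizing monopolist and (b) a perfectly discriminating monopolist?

A monopolist chooses Q where MR = MC. MR = 164 − 6Q; setting this equal to 144.5 gives Q = 3.25 and P = 154.25.
A perfectly discriminating monopolist sells every unit with P(Q) ≥ MC(Q), so output equals the competitive quantity Q = 6.5. Each buyer pays their reservation price, so CS = 0 and the firm captures all surplus.

Monopoly: Q = 3.25; Perfect PD: Q = 6.5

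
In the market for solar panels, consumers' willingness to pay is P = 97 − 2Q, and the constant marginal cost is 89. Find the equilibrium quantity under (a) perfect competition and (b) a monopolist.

Under competition P = MC = 89, so Q = (97 − 89)/2 = 4.
A monopolist chooses Q where MR = MC. MR = 97 − 4Q; setting this equal to 89 gives Q = 2 and P = 93.

Competition: Q = 4; Monopoly: Q = 2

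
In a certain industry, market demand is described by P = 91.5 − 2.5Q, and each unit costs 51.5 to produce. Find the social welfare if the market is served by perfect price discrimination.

TS = 320

Under first-degree price discrimination the firm charges each unit its demand price and produces up to where P = MC, i.e. Q = 16. Consumer surplus is zero; producer surplus equals total surplus.
TS = 320 (equal to competitive TS).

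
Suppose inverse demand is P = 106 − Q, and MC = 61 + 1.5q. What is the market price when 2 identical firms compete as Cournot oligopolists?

In a 2-firm Cournot equilibrium, symmetry and the first-order condition give q = (106 − 61)/(4.5) = 10. So Q = 20 and P = 86.

P = 86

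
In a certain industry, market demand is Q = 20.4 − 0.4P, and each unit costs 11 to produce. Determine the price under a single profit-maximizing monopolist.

Inverting demand: P = 51 − 2.5Q.
Monopoly sets MR = MC: 51 − 5Q = 11 ⇒ Q = 8, P = 51 − 2.5·8 = 31.

P = 31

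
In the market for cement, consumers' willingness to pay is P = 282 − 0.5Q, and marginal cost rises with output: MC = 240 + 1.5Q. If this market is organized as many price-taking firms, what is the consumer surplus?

Competitive equilibrium sets price equal to marginal cost: 282 − 0.5Q = 240 + 1.5Q, so Q = 21 and P = 271.5.
CS = ½·(282 − 271.5)·21 = 110.25.

CS = 110.25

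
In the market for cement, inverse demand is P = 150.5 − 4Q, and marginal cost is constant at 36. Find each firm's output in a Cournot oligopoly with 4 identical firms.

In a 4-firm Cournot equilibrium, symmetry and the first-order condition give q = (150.5 − 36)/(20) = 5.725. So Q = 22.9 and P = 58.9.

q_i = 5.725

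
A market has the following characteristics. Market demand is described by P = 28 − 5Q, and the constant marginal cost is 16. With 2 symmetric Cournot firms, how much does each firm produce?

q_i = 0.8

Cournot with 2 identical firms: the symmetric best-response condition is 28 − 15q = 16. Each firm produces q = 0.8, total output Q = 1.6, price P = 20.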